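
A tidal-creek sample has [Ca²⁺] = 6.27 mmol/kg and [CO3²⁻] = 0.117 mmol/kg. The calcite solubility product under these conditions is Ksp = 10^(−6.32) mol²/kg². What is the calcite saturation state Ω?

Ω = 1.53

Ksp = 10^(−6.32) = 4.786×10^-7
Ω = [Ca²⁺][CO3²⁻]/Ksp = (6.27×10^-3)(0.117×10^-3) / 4.786×10^-7 = 1.53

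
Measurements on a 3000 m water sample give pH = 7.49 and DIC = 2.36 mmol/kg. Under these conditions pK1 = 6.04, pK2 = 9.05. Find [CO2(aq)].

α₀ = 1 / (1 + K1/[H⁺] + K1K2/[H⁺]²) = 1 / (1 + 10^+1.45 + 10^-0.11)
   = 1 / (1 + 28.184 + 0.77625) = 1/29.960 = 0.03338
[CO2*] = α₀ × DIC = 0.03338 × 2.36 = 0.0788 mmol/kg

[CO2*] = 0.0788 mmol/kg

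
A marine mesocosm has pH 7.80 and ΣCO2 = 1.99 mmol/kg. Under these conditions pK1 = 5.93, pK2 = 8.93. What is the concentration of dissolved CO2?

α₀ = 1 / (1 + K1/[H⁺] + K1K2/[H⁺]²) = 1 / (1 + 10^+1.87 + 10^+0.74)
   = 1 / (1 + 74.131 + 5.4954) = 1/80.626 = 0.01240
[CO2*] = α₀ × DIC = 0.01240 × 1.99 = 0.0247 mmol/kg

[CO2*] = 0.0247 mmol/kg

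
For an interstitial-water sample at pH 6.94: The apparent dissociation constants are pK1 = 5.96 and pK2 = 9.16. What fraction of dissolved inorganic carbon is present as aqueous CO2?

α₀ = 0.0943

α₀ = 1 / (1 + K1/[H⁺] + K1K2/[H⁺]²) = 1 / (1 + 10^+0.98 + 10^-1.24)
   = 1 / (1 + 9.5499 + 0.057544) = 1/10.607 = 0.09427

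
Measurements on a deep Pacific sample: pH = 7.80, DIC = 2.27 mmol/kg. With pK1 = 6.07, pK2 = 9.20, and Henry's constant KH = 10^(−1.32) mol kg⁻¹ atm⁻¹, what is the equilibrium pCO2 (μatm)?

pCO2 = 834 μatm

α₀ = 1 / (1 + K1/[H⁺] + K1K2/[H⁺]²) = 1 / (1 + 10^+1.73 + 10^+0.33)
   = 1 / (1 + 53.703 + 2.1380) = 1/56.841 = 0.01759
[CO2*] = α₀ × DIC = 0.01759 × 2.27 = 0.03994 mmol/kg
pCO2 = [CO2*]/KH = 3.994×10^-5 / 4.786×10^-2 = 834 μatm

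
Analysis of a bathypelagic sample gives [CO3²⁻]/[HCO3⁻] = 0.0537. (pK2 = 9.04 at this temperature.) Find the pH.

From K2 = [H⁺][CO3²⁻]/[HCO3⁻]:  pH = pK2 + log₁₀([CO3²⁻]/[HCO3⁻])
log₁₀(0.0537) = -1.270
pH = 9.04 + (-1.270) = 7.77

pH = 7.77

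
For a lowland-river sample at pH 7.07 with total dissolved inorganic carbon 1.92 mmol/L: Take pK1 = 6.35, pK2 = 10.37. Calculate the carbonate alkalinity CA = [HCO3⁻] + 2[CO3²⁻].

CA = 1.61 mmol/L

CA = [HCO3⁻] + 2[CO3²⁻] = (α₁ + 2α₂)·DIC
At pH 7.07: [H⁺]/K1 = 10^-0.72 = 0.19055, K2/[H⁺] = 10^-3.30 = 0.00050119
α₁ = 1/(1 + 0.19055 + 0.00050119) = 1/1.1910 = 0.8396; α₂ = α₁·K2/[H⁺] = 0.0004208
α₁ + 2α₂ = 0.8404
CA = 0.8404 × 1.92 = 1.61 mmol/L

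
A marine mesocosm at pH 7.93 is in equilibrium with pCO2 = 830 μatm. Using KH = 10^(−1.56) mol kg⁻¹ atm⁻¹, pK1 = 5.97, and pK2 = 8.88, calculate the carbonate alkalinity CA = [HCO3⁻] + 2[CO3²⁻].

CA = 2.55 mmol/kg

[CO2*] = KH · pCO2 = 10^(−1.56) × 830×10^-6 = 2.286×10^-5 mol/kg
α₀ = 1/(1 + K1/[H⁺] + K1K2/[H⁺]²) = 1/(1 + 10^+1.96 + 10^+1.01) = 0.009762
DIC = [CO2*]/α₀ = 2.286×10^-5 / 0.009762 = 2.342 mmol/kg
CA = (α₁ + 2α₂)·DIC = (0.8903 + 2×0.09990) × 2.342 = 2.55 mmol/kg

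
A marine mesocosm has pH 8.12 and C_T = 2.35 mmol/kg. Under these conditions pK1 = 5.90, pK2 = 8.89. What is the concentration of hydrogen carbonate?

[HCO3⁻] = 2.00 mmol/kg

α₁ = 1 / (1 + [H⁺]/K1 + K2/[H⁺]) = 1 / (1 + 10^-2.22 + 10^-0.77)
   = 1 / (1 + 0.0060256 + 0.16982) = 1/1.1758 = 0.8504
[HCO3⁻] = α₁ × DIC = 0.8504 × 2.35 = 2.00 mmol/kg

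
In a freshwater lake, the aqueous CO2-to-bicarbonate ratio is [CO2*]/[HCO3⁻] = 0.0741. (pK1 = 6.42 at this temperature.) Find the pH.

From K1 = [H⁺][HCO3⁻]/[CO2*]:  pH = pK1 − log₁₀([CO2*]/[HCO3⁻])
log₁₀(0.0741) = -1.130
pH = 6.42 − (-1.130) = 7.55

pH = 7.55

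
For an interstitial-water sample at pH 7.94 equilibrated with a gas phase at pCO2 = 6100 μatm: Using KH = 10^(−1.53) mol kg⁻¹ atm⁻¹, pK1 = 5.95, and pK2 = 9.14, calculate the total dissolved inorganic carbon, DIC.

DIC = 18.9 mmol/kg

[CO2*] = KH · pCO2 = 10^(−1.53) × 6100×10^-6 = 1.800×10^-4 mol/kg
α₀ = 1/(1 + K1/[H⁺] + K1K2/[H⁺]²) = 1/(1 + 10^+1.99 + 10^+0.79) = 0.009534
DIC = [CO2*]/α₀ = 1.800×10^-4 / 0.009534 = 18.9 mmol/kg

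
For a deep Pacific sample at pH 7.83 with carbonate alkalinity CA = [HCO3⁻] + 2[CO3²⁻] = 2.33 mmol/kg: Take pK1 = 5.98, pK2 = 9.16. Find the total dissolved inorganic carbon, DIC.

DIC = 2.26 mmol/kg

CA = [HCO3⁻] + 2[CO3²⁻] = (α₁ + 2α₂)·DIC
At pH 7.83: [H⁺]/K1 = 10^-1.85 = 0.014125, K2/[H⁺] = 10^-1.33 = 0.046774
α₁ = 1/(1 + 0.014125 + 0.046774) = 1/1.0609 = 0.9426; α₂ = α₁·K2/[H⁺] = 0.04409
α₁ + 2α₂ = 1.0308
DIC = CA / (α₁ + 2α₂) = 2.33 / 1.0308 = 2.26 mmol/kg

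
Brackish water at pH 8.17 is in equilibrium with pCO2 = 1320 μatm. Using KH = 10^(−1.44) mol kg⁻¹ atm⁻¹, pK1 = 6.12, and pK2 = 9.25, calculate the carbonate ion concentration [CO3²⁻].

[CO3²⁻] = 0.447 mmol/kg

[CO2*] = KH · pCO2 = 10^(−1.44) × 1320×10^-6 = 4.793×10^-5 mol/kg
α₀ = 1/(1 + K1/[H⁺] + K1K2/[H⁺]²) = 1/(1 + 10^+2.05 + 10^+0.97) = 0.008161
DIC = [CO2*]/α₀ = 4.793×10^-5 / 0.008161 = 5.873 mmol/kg
[CO3²⁻] = α₂·DIC; α₂ = 0.07616, so [CO3²⁻] = 0.07616 × 5.873 = 0.447 mmol/kg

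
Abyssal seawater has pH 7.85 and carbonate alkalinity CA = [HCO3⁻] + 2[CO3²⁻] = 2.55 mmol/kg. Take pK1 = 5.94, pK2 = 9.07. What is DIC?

DIC = 2.44 mmol/kg

CA = [HCO3⁻] + 2[CO3²⁻] = (α₁ + 2α₂)·DIC
At pH 7.85: [H⁺]/K1 = 10^-1.91 = 0.012303, K2/[H⁺] = 10^-1.22 = 0.060256
α₁ = 1/(1 + 0.012303 + 0.060256) = 1/1.0726 = 0.9323; α₂ = α₁·K2/[H⁺] = 0.05618
α₁ + 2α₂ = 1.0447
DIC = CA / (α₁ + 2α₂) = 2.55 / 1.0447 = 2.44 mmol/kg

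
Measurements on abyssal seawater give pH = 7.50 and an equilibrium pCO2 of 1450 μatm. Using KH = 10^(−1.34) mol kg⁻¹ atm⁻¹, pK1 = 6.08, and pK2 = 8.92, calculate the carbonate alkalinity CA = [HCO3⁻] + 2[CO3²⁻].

[CO2*] = KH · pCO2 = 10^(−1.34) × 1450×10^-6 = 6.628×10^-5 mol/kg
α₀ = 1/(1 + K1/[H⁺] + K1K2/[H⁺]²) = 1/(1 + 10^+1.42 + 10^+0.00) = 0.03533
DIC = [CO2*]/α₀ = 6.628×10^-5 / 0.03533 = 1.876 mmol/kg
CA = (α₁ + 2α₂)·DIC = (0.9293 + 2×0.03533) × 1.876 = 1.88 mmol/kg

CA = 1.88 mmol/kg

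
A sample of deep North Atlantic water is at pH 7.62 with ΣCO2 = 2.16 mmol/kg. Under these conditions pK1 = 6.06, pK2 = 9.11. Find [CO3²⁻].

α₂ = 1 / (1 + [H⁺]/K2 + [H⁺]²/(K1K2)) = 1 / (1 + 10^+1.49 + 10^-0.07)
   = 1 / (1 + 30.903 + 0.85114) = 1/32.754 = 0.03053
[CO3²⁻] = α₂ × DIC = 0.03053 × 2.16 = 0.0659 mmol/kg

[CO3²⁻] = 0.0659 mmol/kg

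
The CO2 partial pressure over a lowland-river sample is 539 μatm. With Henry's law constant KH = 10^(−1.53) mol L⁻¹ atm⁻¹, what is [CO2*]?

[CO2*] = 15.9 μmol/L

KH = 10^(−1.53) = 2.951×10^-2 mol L⁻¹ atm⁻¹
[CO2*] = KH · pCO2 = 2.951×10^-2 × 539×10^-6 atm = 1.59×10^-5 mol/L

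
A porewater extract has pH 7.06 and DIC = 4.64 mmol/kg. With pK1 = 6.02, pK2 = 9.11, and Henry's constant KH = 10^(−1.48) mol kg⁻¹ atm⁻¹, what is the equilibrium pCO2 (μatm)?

α₀ = 1 / (1 + K1/[H⁺] + K1K2/[H⁺]²) = 1 / (1 + 10^+1.04 + 10^-1.01)
   = 1 / (1 + 10.965 + 0.097724) = 1/12.063 = 0.08290
[CO2*] = α₀ × DIC = 0.08290 × 4.64 = 0.3847 mmol/kg
pCO2 = [CO2*]/KH = 3.847×10^-4 / 3.311×10^-2 = 1.16×10^4 μatm

pCO2 = 1.16×10^4 μatm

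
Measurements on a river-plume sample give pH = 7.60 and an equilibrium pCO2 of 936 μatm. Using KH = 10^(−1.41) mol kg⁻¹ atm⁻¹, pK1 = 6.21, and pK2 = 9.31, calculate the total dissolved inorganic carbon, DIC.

DIC = 0.948 mmol/kg

[CO2*] = KH · pCO2 = 10^(−1.41) × 936×10^-6 = 3.641×10^-5 mol/kg
α₀ = 1/(1 + K1/[H⁺] + K1K2/[H⁺]²) = 1/(1 + 10^+1.39 + 10^-0.32) = 0.03842
DIC = [CO2*]/α₀ = 3.641×10^-5 / 0.03842 = 0.948 mmol/kg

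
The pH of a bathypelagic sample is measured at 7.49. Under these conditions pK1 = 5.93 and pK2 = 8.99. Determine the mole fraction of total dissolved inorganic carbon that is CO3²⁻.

α₂ = 0.0299

α₂ = 1 / (1 + [H⁺]/K2 + [H⁺]²/(K1K2)) = 1 / (1 + 10^+1.50 + 10^-0.06)
   = 1 / (1 + 31.623 + 0.87096) = 1/33.494 = 0.02986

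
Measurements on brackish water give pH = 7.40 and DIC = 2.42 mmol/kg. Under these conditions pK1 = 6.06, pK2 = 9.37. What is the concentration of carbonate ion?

[CO3²⁻] = 0.0245 mmol/kg

α₂ = 1 / (1 + [H⁺]/K2 + [H⁺]²/(K1K2)) = 1 / (1 + 10^+1.97 + 10^+0.63)
   = 1 / (1 + 93.325 + 4.2658) = 1/98.591 = 0.01014
[CO3²⁻] = α₂ × DIC = 0.01014 × 2.42 = 0.0245 mmol/kg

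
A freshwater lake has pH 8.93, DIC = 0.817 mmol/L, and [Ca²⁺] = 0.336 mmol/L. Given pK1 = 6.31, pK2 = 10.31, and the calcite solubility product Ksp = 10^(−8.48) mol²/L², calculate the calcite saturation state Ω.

Ω = 3.31

α₂ = 1 / (1 + [H⁺]/K2 + [H⁺]²/(K1K2)) = 1 / (1 + 10^+1.38 + 10^-1.24)
   = 1 / (1 + 23.988 + 0.057544) = 1/25.046 = 0.03993
[CO3²⁻] = α₂ × DIC = 0.03993 × 0.817 = 0.03262 mmol/L
Ksp = 10^(−8.48) = 3.311×10^-9
Ω = [Ca²⁺][CO3²⁻]/Ksp = (0.336×10^-3)(3.262×10^-5) / 3.311×10^-9 = 3.31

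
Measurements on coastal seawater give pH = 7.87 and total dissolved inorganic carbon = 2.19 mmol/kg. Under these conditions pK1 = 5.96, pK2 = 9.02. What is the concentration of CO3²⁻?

[CO3²⁻] = 0.143 mmol/kg

α₂ = 1 / (1 + [H⁺]/K2 + [H⁺]²/(K1K2)) = 1 / (1 + 10^+1.15 + 10^-0.76)
   = 1 / (1 + 14.125 + 0.17378) = 1/15.299 = 0.06536
[CO3²⁻] = α₂ × DIC = 0.06536 × 2.19 = 0.143 mmol/kg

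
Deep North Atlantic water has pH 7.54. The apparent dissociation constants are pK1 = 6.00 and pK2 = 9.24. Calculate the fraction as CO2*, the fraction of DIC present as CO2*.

α₀ = 1 / (1 + K1/[H⁺] + K1K2/[H⁺]²) = 1 / (1 + 10^+1.54 + 10^-0.16)
   = 1 / (1 + 34.674 + 0.69183) = 1/36.366 = 0.02750

α₀ = 0.0275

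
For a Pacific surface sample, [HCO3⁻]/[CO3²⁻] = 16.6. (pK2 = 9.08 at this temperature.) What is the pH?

pH = 7.86

From K2 = [H⁺][CO3²⁻]/[HCO3⁻]:  pH = pK2 − log₁₀([HCO3⁻]/[CO3²⁻])
log₁₀(16.6) = +1.220
pH = 9.08 − (+1.220) = 7.86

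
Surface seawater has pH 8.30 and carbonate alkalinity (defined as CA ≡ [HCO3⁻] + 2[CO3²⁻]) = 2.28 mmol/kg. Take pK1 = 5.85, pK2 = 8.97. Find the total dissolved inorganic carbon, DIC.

CA = [HCO3⁻] + 2[CO3²⁻] = (α₁ + 2α₂)·DIC
At pH 8.30: [H⁺]/K1 = 10^-2.45 = 0.0035481, K2/[H⁺] = 10^-0.67 = 0.21380
α₁ = 1/(1 + 0.0035481 + 0.21380) = 1/1.2173 = 0.8215; α₂ = α₁·K2/[H⁺] = 0.1756
α₁ + 2α₂ = 1.1727
DIC = CA / (α₁ + 2α₂) = 2.28 / 1.1727 = 1.94 mmol/kg

DIC = 1.94 mmol/kg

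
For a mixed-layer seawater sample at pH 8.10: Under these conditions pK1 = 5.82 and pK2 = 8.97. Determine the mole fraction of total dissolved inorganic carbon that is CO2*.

α₀ = 0.00460

α₀ = 1 / (1 + K1/[H⁺] + K1K2/[H⁺]²) = 1 / (1 + 10^+2.28 + 10^+1.41)
   = 1 / (1 + 190.55 + 25.704) = 1/217.25 = 0.004603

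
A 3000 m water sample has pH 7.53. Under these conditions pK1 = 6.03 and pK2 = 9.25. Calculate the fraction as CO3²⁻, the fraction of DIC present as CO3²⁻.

α₂ = 0.0181

α₂ = 1 / (1 + [H⁺]/K2 + [H⁺]²/(K1K2)) = 1 / (1 + 10^+1.72 + 10^+0.22)
   = 1 / (1 + 52.481 + 1.6596) = 1/55.140 = 0.01814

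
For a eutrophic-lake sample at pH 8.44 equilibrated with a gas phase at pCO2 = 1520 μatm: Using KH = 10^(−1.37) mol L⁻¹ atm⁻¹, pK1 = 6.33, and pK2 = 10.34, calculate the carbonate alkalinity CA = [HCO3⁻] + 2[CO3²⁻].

[CO2*] = KH · pCO2 = 10^(−1.37) × 1520×10^-6 = 6.484×10^-5 mol/L
α₀ = 1/(1 + K1/[H⁺] + K1K2/[H⁺]²) = 1/(1 + 10^+2.11 + 10^+0.21) = 0.007608
DIC = [CO2*]/α₀ = 6.484×10^-5 / 0.007608 = 8.523 mmol/L
CA = (α₁ + 2α₂)·DIC = (0.9801 + 2×0.01234) × 8.523 = 8.56 mmol/L

CA = 8.56 mmol/L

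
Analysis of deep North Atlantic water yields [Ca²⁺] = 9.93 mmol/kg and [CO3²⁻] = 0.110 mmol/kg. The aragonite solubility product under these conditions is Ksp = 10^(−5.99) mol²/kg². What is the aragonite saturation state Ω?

Ksp = 10^(−5.99) = 1.023×10^-6
Ω = [Ca²⁺][CO3²⁻]/Ksp = (9.93×10^-3)(0.110×10^-3) / 1.023×10^-6 = 1.07

Ω = 1.07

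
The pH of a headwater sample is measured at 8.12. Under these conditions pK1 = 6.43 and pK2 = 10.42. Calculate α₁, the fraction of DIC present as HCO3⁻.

α₁ = 0.975

α₁ = 1 / (1 + [H⁺]/K1 + K2/[H⁺]) = 1 / (1 + 10^-1.69 + 10^-2.30)
   = 1 / (1 + 0.020417 + 0.0050119) = 1/1.0254 = 0.9752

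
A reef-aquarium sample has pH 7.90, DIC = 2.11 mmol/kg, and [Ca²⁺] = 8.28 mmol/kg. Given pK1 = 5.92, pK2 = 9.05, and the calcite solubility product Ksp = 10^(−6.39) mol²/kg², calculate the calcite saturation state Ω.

Ω = 2.81

α₂ = 1 / (1 + [H⁺]/K2 + [H⁺]²/(K1K2)) = 1 / (1 + 10^+1.15 + 10^-0.83)
   = 1 / (1 + 14.125 + 0.14791) = 1/15.273 = 0.06547
[CO3²⁻] = α₂ × DIC = 0.06547 × 2.11 = 0.1381 mmol/kg
Ksp = 10^(−6.39) = 4.074×10^-7
Ω = [Ca²⁺][CO3²⁻]/Ksp = (8.28×10^-3)(1.381×10^-4) / 4.074×10^-7 = 2.81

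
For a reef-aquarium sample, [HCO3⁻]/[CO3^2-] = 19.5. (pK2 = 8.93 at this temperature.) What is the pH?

pH = 7.64

From K2 = [H⁺][CO3^2-]/[HCO3⁻]:  pH = pK2 − log₁₀([HCO3⁻]/[CO3^2-])
log₁₀(19.5) = +1.290
pH = 8.93 − (+1.290) = 7.64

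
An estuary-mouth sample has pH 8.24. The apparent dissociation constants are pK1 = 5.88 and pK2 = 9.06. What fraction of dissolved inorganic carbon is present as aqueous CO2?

α₀ = 0.00378

α₀ = 1 / (1 + K1/[H⁺] + K1K2/[H⁺]²) = 1 / (1 + 10^+2.36 + 10^+1.54)
   = 1 / (1 + 229.09 + 34.674) = 1/264.76 = 0.003777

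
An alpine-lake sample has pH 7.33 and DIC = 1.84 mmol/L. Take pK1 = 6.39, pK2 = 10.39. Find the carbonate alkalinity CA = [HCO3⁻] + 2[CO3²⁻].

CA = [HCO3⁻] + 2[CO3²⁻] = (α₁ + 2α₂)·DIC
At pH 7.33: [H⁺]/K1 = 10^-0.94 = 0.11482, K2/[H⁺] = 10^-3.06 = 0.00087096
α₁ = 1/(1 + 0.11482 + 0.00087096) = 1/1.1157 = 0.8963; α₂ = α₁·K2/[H⁺] = 0.0007807
α₁ + 2α₂ = 0.8979
CA = 0.8979 × 1.84 = 1.65 mmol/L

CA = 1.65 mmol/L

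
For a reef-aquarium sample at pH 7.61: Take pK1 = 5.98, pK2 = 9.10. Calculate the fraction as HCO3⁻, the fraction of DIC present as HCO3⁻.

α₁ = 0.947

α₁ = 1 / (1 + [H⁺]/K1 + K2/[H⁺]) = 1 / (1 + 10^-1.63 + 10^-1.49)
   = 1 / (1 + 0.023442 + 0.032359) = 1/1.0558 = 0.9471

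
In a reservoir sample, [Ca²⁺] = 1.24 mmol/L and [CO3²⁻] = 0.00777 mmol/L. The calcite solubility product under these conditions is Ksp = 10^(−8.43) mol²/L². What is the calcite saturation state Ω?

Ω = 2.59

Ksp = 10^(−8.43) = 3.715×10^-9
Ω = [Ca²⁺][CO3²⁻]/Ksp = (1.24×10^-3)(0.00777×10^-3) / 3.715×10^-9 = 2.59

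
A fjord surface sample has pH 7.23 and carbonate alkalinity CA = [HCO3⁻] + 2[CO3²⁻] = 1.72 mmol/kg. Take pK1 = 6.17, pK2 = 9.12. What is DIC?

CA = [HCO3⁻] + 2[CO3²⁻] = (α₁ + 2α₂)·DIC
At pH 7.23: [H⁺]/K1 = 10^-1.06 = 0.087096, K2/[H⁺] = 10^-1.89 = 0.012882
α₁ = 1/(1 + 0.087096 + 0.012882) = 1/1.1000 = 0.9091; α₂ = α₁·K2/[H⁺] = 0.01171
α₁ + 2α₂ = 0.9325
DIC = CA / (α₁ + 2α₂) = 1.72 / 0.9325 = 1.84 mmol/kg

DIC = 1.84 mmol/kg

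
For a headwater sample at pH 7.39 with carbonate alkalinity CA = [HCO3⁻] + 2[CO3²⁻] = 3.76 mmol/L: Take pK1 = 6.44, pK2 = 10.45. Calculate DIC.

CA = [HCO3⁻] + 2[CO3²⁻] = (α₁ + 2α₂)·DIC
At pH 7.39: [H⁺]/K1 = 10^-0.95 = 0.11220, K2/[H⁺] = 10^-3.06 = 0.00087096
α₁ = 1/(1 + 0.11220 + 0.00087096) = 1/1.1131 = 0.8984; α₂ = α₁·K2/[H⁺] = 0.0007825
α₁ + 2α₂ = 0.9000
DIC = CA / (α₁ + 2α₂) = 3.76 / 0.9000 = 4.18 mmol/L

DIC = 4.18 mmol/L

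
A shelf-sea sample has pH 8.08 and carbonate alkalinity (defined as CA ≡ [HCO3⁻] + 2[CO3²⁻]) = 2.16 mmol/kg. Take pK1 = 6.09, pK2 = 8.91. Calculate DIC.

CA = [HCO3⁻] + 2[CO3²⁻] = (α₁ + 2α₂)·DIC
At pH 8.08: [H⁺]/K1 = 10^-1.99 = 0.010233, K2/[H⁺] = 10^-0.83 = 0.14791
α₁ = 1/(1 + 0.010233 + 0.14791) = 1/1.1581 = 0.8635; α₂ = α₁·K2/[H⁺] = 0.1277
α₁ + 2α₂ = 1.1189
DIC = CA / (α₁ + 2α₂) = 2.16 / 1.1189 = 1.93 mmol/kg

DIC = 1.93 mmol/kg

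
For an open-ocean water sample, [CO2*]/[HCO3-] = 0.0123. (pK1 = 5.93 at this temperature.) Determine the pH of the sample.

pH = 7.84

From K1 = [H⁺][HCO3-]/[CO2*]:  pH = pK1 − log₁₀([CO2*]/[HCO3-])
log₁₀(0.0123) = -1.910
pH = 5.93 − (-1.910) = 7.84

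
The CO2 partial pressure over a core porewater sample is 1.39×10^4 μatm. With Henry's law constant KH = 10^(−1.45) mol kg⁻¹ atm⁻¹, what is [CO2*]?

KH = 10^(−1.45) = 3.548×10^-2 mol kg⁻¹ atm⁻¹
[CO2*] = KH · pCO2 = 3.548×10^-2 × 1.39×10^4×10^-6 atm = 4.93×10^-4 mol/kg

[CO2*] = 493 μmol/kg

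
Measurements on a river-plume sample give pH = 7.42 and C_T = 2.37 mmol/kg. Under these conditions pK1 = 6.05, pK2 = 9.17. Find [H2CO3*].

α₀ = 1 / (1 + K1/[H⁺] + K1K2/[H⁺]²) = 1 / (1 + 10^+1.37 + 10^-0.38)
   = 1 / (1 + 23.442 + 0.41687) = 1/24.859 = 0.04023
[CO2*] = α₀ × DIC = 0.04023 × 2.37 = 0.0953 mmol/kg

[CO2*] = 0.0953 mmol/kg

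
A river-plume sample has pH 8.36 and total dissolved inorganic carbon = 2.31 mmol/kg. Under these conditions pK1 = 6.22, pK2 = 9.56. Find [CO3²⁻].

[CO3²⁻] = 0.136 mmol/kg

α₂ = 1 / (1 + [H⁺]/K2 + [H⁺]²/(K1K2)) = 1 / (1 + 10^+1.20 + 10^-0.94)
   = 1 / (1 + 15.849 + 0.11482) = 1/16.964 = 0.05895
[CO3²⁻] = α₂ × DIC = 0.05895 × 2.31 = 0.136 mmol/kg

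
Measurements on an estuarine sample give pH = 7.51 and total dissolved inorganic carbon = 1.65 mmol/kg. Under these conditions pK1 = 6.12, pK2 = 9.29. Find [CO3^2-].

[CO3²⁻] = 0.0259 mmol/kg

α₂ = 1 / (1 + [H⁺]/K2 + [H⁺]²/(K1K2)) = 1 / (1 + 10^+1.78 + 10^+0.39)
   = 1 / (1 + 60.256 + 2.4547) = 1/63.711 = 0.01570
[CO3²⁻] = α₂ × DIC = 0.01570 × 1.65 = 0.0259 mmol/kg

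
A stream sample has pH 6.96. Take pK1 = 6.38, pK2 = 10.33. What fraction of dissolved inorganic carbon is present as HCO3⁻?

α₁ = 0.791

α₁ = 1 / (1 + [H⁺]/K1 + K2/[H⁺]) = 1 / (1 + 10^-0.58 + 10^-3.37)
   = 1 / (1 + 0.26303 + 0.00042658) = 1/1.2635 = 0.7915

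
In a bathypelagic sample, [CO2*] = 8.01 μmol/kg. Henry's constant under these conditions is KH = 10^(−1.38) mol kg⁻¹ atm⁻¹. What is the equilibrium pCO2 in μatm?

KH = 10^(−1.38) = 4.169×10^-2 mol kg⁻¹ atm⁻¹
pCO2 = [CO2*]/KH = 8.01×10^-6 / 4.169×10^-2 = 1.92×10^-4 atm = 192 μatm

pCO2 = 192 μatm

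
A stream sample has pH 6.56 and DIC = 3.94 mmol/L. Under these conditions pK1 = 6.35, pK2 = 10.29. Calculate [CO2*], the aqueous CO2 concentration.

α₀ = 1 / (1 + K1/[H⁺] + K1K2/[H⁺]²) = 1 / (1 + 10^+0.21 + 10^-3.52)
   = 1 / (1 + 1.6218 + 0.00030200) = 1/2.6221 = 0.3814
[CO2*] = α₀ × DIC = 0.3814 × 3.94 = 1.50 mmol/L

[CO2*] = 1.50 mmol/L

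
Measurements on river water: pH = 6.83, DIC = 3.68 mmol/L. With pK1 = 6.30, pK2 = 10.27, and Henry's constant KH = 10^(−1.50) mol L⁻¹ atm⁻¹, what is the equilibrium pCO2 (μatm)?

pCO2 = 2.65×10^4 μatm

α₀ = 1 / (1 + K1/[H⁺] + K1K2/[H⁺]²) = 1 / (1 + 10^+0.53 + 10^-2.91)
   = 1 / (1 + 3.3884 + 0.0012303) = 1/4.3897 = 0.2278
[CO2*] = α₀ × DIC = 0.2278 × 3.68 = 0.8383 mmol/L
pCO2 = [CO2*]/KH = 8.383×10^-4 / 3.162×10^-2 = 2.65×10^4 μatm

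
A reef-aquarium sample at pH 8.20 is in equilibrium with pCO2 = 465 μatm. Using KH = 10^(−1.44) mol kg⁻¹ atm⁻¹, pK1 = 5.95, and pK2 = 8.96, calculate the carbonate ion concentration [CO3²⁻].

[CO3²⁻] = 0.522 mmol/kg

[CO2*] = KH · pCO2 = 10^(−1.44) × 465×10^-6 = 1.688×10^-5 mol/kg
α₀ = 1/(1 + K1/[H⁺] + K1K2/[H⁺]²) = 1/(1 + 10^+2.25 + 10^+1.49) = 0.004768
DIC = [CO2*]/α₀ = 1.688×10^-5 / 0.004768 = 3.541 mmol/kg
[CO3²⁻] = α₂·DIC; α₂ = 0.1473, so [CO3²⁻] = 0.1473 × 3.541 = 0.522 mmol/kg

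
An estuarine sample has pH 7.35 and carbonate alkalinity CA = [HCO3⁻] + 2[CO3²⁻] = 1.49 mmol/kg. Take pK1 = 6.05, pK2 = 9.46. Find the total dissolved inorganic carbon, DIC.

DIC = 1.55 mmol/kg

CA = [HCO3⁻] + 2[CO3²⁻] = (α₁ + 2α₂)·DIC
At pH 7.35: [H⁺]/K1 = 10^-1.30 = 0.050119, K2/[H⁺] = 10^-2.11 = 0.0077625
α₁ = 1/(1 + 0.050119 + 0.0077625) = 1/1.0579 = 0.9453; α₂ = α₁·K2/[H⁺] = 0.007338
α₁ + 2α₂ = 0.9600
DIC = CA / (α₁ + 2α₂) = 1.49 / 0.9600 = 1.55 mmol/kg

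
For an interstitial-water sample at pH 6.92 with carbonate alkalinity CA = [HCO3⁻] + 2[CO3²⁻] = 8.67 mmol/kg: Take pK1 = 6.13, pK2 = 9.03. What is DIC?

DIC = 9.99 mmol/kg

CA = [HCO3⁻] + 2[CO3²⁻] = (α₁ + 2α₂)·DIC
At pH 6.92: [H⁺]/K1 = 10^-0.79 = 0.16218, K2/[H⁺] = 10^-2.11 = 0.0077625
α₁ = 1/(1 + 0.16218 + 0.0077625) = 1/1.1699 = 0.8547; α₂ = α₁·K2/[H⁺] = 0.006635
α₁ + 2α₂ = 0.8680
DIC = CA / (α₁ + 2α₂) = 8.67 / 0.8680 = 9.99 mmol/kg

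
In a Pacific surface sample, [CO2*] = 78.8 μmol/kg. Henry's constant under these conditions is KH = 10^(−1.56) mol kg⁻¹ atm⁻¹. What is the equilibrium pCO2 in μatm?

KH = 10^(−1.56) = 2.754×10^-2 mol kg⁻¹ atm⁻¹
pCO2 = [CO2*]/KH = 78.8×10^-6 / 2.754×10^-2 = 2.86×10^-3 atm = 2860 μatm

pCO2 = 2860 μatm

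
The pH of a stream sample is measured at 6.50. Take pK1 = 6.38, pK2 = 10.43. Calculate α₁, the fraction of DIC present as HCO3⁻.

α₁ = 0.569

α₁ = 1 / (1 + [H⁺]/K1 + K2/[H⁺]) = 1 / (1 + 10^-0.12 + 10^-3.93)
   = 1 / (1 + 0.75858 + 0.00011749) = 1/1.7587 = 0.5686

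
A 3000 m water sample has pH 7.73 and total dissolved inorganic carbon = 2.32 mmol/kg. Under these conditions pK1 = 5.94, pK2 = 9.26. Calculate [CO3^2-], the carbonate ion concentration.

α₂ = 1 / (1 + [H⁺]/K2 + [H⁺]²/(K1K2)) = 1 / (1 + 10^+1.53 + 10^-0.26)
   = 1 / (1 + 33.884 + 0.54954) = 1/35.434 = 0.02822
[CO3²⁻] = α₂ × DIC = 0.02822 × 2.32 = 0.0655 mmol/kg

[CO3²⁻] = 0.0655 mmol/kg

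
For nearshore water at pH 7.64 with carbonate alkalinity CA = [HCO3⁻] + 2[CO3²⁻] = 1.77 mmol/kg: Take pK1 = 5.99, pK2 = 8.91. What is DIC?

CA = [HCO3⁻] + 2[CO3²⁻] = (α₁ + 2α₂)·DIC
At pH 7.64: [H⁺]/K1 = 10^-1.65 = 0.022387, K2/[H⁺] = 10^-1.27 = 0.053703
α₁ = 1/(1 + 0.022387 + 0.053703) = 1/1.0761 = 0.9293; α₂ = α₁·K2/[H⁺] = 0.04991
α₁ + 2α₂ = 1.0291
DIC = CA / (α₁ + 2α₂) = 1.77 / 1.0291 = 1.72 mmol/kg

DIC = 1.72 mmol/kg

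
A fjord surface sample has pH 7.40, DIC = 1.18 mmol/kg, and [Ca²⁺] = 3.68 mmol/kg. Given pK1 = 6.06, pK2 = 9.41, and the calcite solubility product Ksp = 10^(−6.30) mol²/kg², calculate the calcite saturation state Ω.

α₂ = 1 / (1 + [H⁺]/K2 + [H⁺]²/(K1K2)) = 1 / (1 + 10^+2.01 + 10^+0.67)
   = 1 / (1 + 102.33 + 4.6774) = 1/108.01 = 0.009259
[CO3²⁻] = α₂ × DIC = 0.009259 × 1.18 = 0.01093 mmol/kg = 10.93 μmol/kg
Ksp = 10^(−6.30) = 5.012×10^-7
Ω = [Ca²⁺][CO3²⁻]/Ksp = (3.68×10^-3)(1.093×10^-5) / 5.012×10^-7 = 0.0802

Ω = 0.0802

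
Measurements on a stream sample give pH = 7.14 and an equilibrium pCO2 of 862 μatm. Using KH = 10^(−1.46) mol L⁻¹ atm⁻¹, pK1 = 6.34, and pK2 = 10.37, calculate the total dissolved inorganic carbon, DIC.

[CO2*] = KH · pCO2 = 10^(−1.46) × 862×10^-6 = 2.989×10^-5 mol/L
α₀ = 1/(1 + K1/[H⁺] + K1K2/[H⁺]²) = 1/(1 + 10^+0.80 + 10^-2.43) = 0.1367
DIC = [CO2*]/α₀ = 2.989×10^-5 / 0.1367 = 0.219 mmol/L

DIC = 0.219 mmol/L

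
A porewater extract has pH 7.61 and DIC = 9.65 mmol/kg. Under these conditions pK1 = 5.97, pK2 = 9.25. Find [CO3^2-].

[CO3²⁻] = 0.211 mmol/kg

α₂ = 1 / (1 + [H⁺]/K2 + [H⁺]²/(K1K2)) = 1 / (1 + 10^+1.64 + 10^-0.00)
   = 1 / (1 + 43.652 + 1.0000) = 1/45.652 = 0.02191
[CO3²⁻] = α₂ × DIC = 0.02191 × 9.65 = 0.211 mmol/kg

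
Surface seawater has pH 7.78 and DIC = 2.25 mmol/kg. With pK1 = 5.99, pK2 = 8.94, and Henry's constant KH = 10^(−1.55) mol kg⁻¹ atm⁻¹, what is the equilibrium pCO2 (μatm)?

pCO2 = 1190 μatm

α₀ = 1 / (1 + K1/[H⁺] + K1K2/[H⁺]²) = 1 / (1 + 10^+1.79 + 10^+0.63)
   = 1 / (1 + 61.660 + 4.2658) = 1/66.925 = 0.01494
[CO2*] = α₀ × DIC = 0.01494 × 2.25 = 0.03362 mmol/kg
pCO2 = [CO2*]/KH = 3.362×10^-5 / 2.818×10^-2 = 1190 μatm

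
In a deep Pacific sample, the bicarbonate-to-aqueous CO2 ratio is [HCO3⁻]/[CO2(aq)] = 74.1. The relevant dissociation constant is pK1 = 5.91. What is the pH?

pH = 7.78

From K1 = [H⁺][HCO3⁻]/[CO2(aq)]:  pH = pK1 + log₁₀([HCO3⁻]/[CO2(aq)])
log₁₀(74.1) = +1.870
pH = 5.91 + (+1.870) = 7.78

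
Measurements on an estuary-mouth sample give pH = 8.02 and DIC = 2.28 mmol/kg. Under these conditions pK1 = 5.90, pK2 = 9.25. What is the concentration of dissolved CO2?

α₀ = 1 / (1 + K1/[H⁺] + K1K2/[H⁺]²) = 1 / (1 + 10^+2.12 + 10^+0.89)
   = 1 / (1 + 131.83 + 7.7625) = 1/140.59 = 0.007113
[CO2*] = α₀ × DIC = 0.007113 × 2.28 = 0.0162 mmol/kg = 16.2 μmol/kg

[CO2*] = 16.2 μmol/kg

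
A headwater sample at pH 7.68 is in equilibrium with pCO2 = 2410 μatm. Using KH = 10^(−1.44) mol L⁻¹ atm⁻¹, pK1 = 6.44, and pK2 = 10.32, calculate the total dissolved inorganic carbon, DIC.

DIC = 1.61 mmol/L

[CO2*] = KH · pCO2 = 10^(−1.44) × 2410×10^-6 = 8.750×10^-5 mol/L
α₀ = 1/(1 + K1/[H⁺] + K1K2/[H⁺]²) = 1/(1 + 10^+1.24 + 10^-1.40) = 0.05430
DIC = [CO2*]/α₀ = 8.750×10^-5 / 0.05430 = 1.61 mmol/L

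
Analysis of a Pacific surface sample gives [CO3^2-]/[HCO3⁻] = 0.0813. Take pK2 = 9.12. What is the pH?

From K2 = [H⁺][CO3^2-]/[HCO3⁻]:  pH = pK2 + log₁₀([CO3^2-]/[HCO3⁻])
log₁₀(0.0813) = -1.090
pH = 9.12 + (-1.090) = 8.03

pH = 8.03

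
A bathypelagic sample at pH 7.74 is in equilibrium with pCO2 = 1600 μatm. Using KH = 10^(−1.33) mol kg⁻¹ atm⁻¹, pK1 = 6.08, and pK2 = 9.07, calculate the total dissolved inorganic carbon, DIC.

DIC = 3.66 mmol/kg

[CO2*] = KH · pCO2 = 10^(−1.33) × 1600×10^-6 = 7.484×10^-5 mol/kg
α₀ = 1/(1 + K1/[H⁺] + K1K2/[H⁺]²) = 1/(1 + 10^+1.66 + 10^+0.33) = 0.02047
DIC = [CO2*]/α₀ = 7.484×10^-5 / 0.02047 = 3.66 mmol/kg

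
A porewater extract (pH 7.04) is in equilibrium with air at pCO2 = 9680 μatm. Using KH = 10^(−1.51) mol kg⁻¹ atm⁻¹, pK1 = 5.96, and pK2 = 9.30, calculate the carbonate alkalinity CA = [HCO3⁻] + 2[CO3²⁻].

CA = 3.64 mmol/kg

[CO2*] = KH · pCO2 = 10^(−1.51) × 9680×10^-6 = 2.991×10^-4 mol/kg
α₀ = 1/(1 + K1/[H⁺] + K1K2/[H⁺]²) = 1/(1 + 10^+1.08 + 10^-1.18) = 0.07640
DIC = [CO2*]/α₀ = 2.991×10^-4 / 0.07640 = 3.915 mmol/kg
CA = (α₁ + 2α₂)·DIC = (0.9186 + 2×0.005048) × 3.915 = 3.64 mmol/kg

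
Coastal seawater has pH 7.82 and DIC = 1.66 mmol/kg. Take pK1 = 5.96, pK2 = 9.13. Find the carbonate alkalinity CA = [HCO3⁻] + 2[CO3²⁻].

CA = [HCO3⁻] + 2[CO3²⁻] = (α₁ + 2α₂)·DIC
At pH 7.82: [H⁺]/K1 = 10^-1.86 = 0.013804, K2/[H⁺] = 10^-1.31 = 0.048978
α₁ = 1/(1 + 0.013804 + 0.048978) = 1/1.0628 = 0.9409; α₂ = α₁·K2/[H⁺] = 0.04608
α₁ + 2α₂ = 1.0331
CA = 1.0331 × 1.66 = 1.71 mmol/kg

CA = 1.71 mmol/kg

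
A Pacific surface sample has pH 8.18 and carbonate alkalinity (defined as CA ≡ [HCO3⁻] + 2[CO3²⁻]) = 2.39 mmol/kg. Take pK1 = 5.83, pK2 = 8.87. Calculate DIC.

CA = [HCO3⁻] + 2[CO3²⁻] = (α₁ + 2α₂)·DIC
At pH 8.18: [H⁺]/K1 = 10^-2.35 = 0.0044668, K2/[H⁺] = 10^-0.69 = 0.20417
α₁ = 1/(1 + 0.0044668 + 0.20417) = 1/1.2086 = 0.8274; α₂ = α₁·K2/[H⁺] = 0.1689
α₁ + 2α₂ = 1.1652
DIC = CA / (α₁ + 2α₂) = 2.39 / 1.1652 = 2.05 mmol/kg

DIC = 2.05 mmol/kg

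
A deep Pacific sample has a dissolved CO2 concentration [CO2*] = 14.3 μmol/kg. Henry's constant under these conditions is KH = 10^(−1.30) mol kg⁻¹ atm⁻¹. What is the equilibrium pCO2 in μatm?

KH = 10^(−1.30) = 5.012×10^-2 mol kg⁻¹ atm⁻¹
pCO2 = [CO2*]/KH = 14.3×10^-6 / 5.012×10^-2 = 2.85×10^-4 atm = 285 μatm

pCO2 = 285 μatm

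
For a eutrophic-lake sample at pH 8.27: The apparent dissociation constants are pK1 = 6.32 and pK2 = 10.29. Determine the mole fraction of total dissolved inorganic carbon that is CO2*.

α₀ = 1 / (1 + K1/[H⁺] + K1K2/[H⁺]²) = 1 / (1 + 10^+1.95 + 10^-0.07)
   = 1 / (1 + 89.125 + 0.85114) = 1/90.976 = 0.01099

α₀ = 0.0110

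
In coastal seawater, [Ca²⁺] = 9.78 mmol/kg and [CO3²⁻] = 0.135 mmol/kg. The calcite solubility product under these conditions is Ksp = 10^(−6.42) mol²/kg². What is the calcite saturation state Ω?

Ω = 3.47

Ksp = 10^(−6.42) = 3.802×10^-7
Ω = [Ca²⁺][CO3²⁻]/Ksp = (9.78×10^-3)(0.135×10^-3) / 3.802×10^-7 = 3.47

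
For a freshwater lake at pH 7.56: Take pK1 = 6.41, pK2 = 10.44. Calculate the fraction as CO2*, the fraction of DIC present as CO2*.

α₀ = 1 / (1 + K1/[H⁺] + K1K2/[H⁺]²) = 1 / (1 + 10^+1.15 + 10^-1.73)
   = 1 / (1 + 14.125 + 0.018621) = 1/15.144 = 0.06603

α₀ = 0.0660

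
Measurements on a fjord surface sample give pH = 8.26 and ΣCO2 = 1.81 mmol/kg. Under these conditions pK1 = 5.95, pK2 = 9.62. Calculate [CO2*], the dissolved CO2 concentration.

[CO2*] = 8.45 μmol/kg

α₀ = 1 / (1 + K1/[H⁺] + K1K2/[H⁺]²) = 1 / (1 + 10^+2.31 + 10^+0.95)
   = 1 / (1 + 204.17 + 8.9125) = 1/214.09 = 0.004671
[CO2*] = α₀ × DIC = 0.004671 × 1.81 = 0.00845 mmol/kg = 8.45 μmol/kg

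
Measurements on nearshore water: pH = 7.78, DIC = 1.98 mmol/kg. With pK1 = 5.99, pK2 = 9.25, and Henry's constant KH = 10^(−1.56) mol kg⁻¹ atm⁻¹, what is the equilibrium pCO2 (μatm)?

α₀ = 1 / (1 + K1/[H⁺] + K1K2/[H⁺]²) = 1 / (1 + 10^+1.79 + 10^+0.32)
   = 1 / (1 + 61.660 + 2.0893) = 1/64.749 = 0.01544
[CO2*] = α₀ × DIC = 0.01544 × 1.98 = 0.03058 mmol/kg
pCO2 = [CO2*]/KH = 3.058×10^-5 / 2.754×10^-2 = 1110 μatm

pCO2 = 1110 μatm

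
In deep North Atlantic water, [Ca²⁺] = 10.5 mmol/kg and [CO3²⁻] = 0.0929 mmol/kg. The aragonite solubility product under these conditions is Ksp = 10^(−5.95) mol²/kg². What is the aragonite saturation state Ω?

Ω = 0.869

Ksp = 10^(−5.95) = 1.122×10^-6
Ω = [Ca²⁺][CO3²⁻]/Ksp = (10.5×10^-3)(0.0929×10^-3) / 1.122×10^-6 = 0.869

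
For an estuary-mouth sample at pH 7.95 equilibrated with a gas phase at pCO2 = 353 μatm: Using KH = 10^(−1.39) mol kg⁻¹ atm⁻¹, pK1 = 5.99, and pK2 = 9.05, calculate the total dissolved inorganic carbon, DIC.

[CO2*] = KH · pCO2 = 10^(−1.39) × 353×10^-6 = 1.438×10^-5 mol/kg
α₀ = 1/(1 + K1/[H⁺] + K1K2/[H⁺]²) = 1/(1 + 10^+1.96 + 10^+0.86) = 0.01006
DIC = [CO2*]/α₀ = 1.438×10^-5 / 0.01006 = 1.43 mmol/kg

DIC = 1.43 mmol/kg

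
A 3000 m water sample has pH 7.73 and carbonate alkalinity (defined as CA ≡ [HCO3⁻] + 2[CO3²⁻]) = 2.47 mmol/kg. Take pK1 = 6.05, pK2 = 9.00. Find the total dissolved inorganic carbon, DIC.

CA = [HCO3⁻] + 2[CO3²⁻] = (α₁ + 2α₂)·DIC
At pH 7.73: [H⁺]/K1 = 10^-1.68 = 0.020893, K2/[H⁺] = 10^-1.27 = 0.053703
α₁ = 1/(1 + 0.020893 + 0.053703) = 1/1.0746 = 0.9306; α₂ = α₁·K2/[H⁺] = 0.04998
α₁ + 2α₂ = 1.0305
DIC = CA / (α₁ + 2α₂) = 2.47 / 1.0305 = 2.40 mmol/kg

DIC = 2.40 mmol/kg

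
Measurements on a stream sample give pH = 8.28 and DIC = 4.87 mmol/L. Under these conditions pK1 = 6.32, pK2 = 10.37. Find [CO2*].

[CO2*] = 0.0524 mmol/L

α₀ = 1 / (1 + K1/[H⁺] + K1K2/[H⁺]²) = 1 / (1 + 10^+1.96 + 10^-0.13)
   = 1 / (1 + 91.201 + 0.74131) = 1/92.942 = 0.01076
[CO2*] = α₀ × DIC = 0.01076 × 4.87 = 0.0524 mmol/L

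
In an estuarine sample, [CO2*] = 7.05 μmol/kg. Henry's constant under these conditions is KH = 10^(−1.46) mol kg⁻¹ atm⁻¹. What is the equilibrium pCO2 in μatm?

pCO2 = 203 μatm

KH = 10^(−1.46) = 3.467×10^-2 mol kg⁻¹ atm⁻¹
pCO2 = [CO2*]/KH = 7.05×10^-6 / 3.467×10^-2 = 2.03×10^-4 atm = 203 μatm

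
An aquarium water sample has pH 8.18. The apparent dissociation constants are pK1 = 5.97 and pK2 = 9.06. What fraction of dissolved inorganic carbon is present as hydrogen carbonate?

α₁ = 0.879

α₁ = 1 / (1 + [H⁺]/K1 + K2/[H⁺]) = 1 / (1 + 10^-2.21 + 10^-0.88)
   = 1 / (1 + 0.0061660 + 0.13183) = 1/1.1380 = 0.8787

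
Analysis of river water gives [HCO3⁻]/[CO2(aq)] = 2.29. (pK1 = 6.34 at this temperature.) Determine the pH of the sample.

pH = 6.70

From K1 = [H⁺][HCO3⁻]/[CO2(aq)]:  pH = pK1 + log₁₀([HCO3⁻]/[CO2(aq)])
log₁₀(2.29) = +0.360
pH = 6.34 + (+0.360) = 6.70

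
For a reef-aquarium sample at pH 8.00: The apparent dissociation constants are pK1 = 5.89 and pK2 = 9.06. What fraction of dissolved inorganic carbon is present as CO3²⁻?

α₂ = 1 / (1 + [H⁺]/K2 + [H⁺]²/(K1K2)) = 1 / (1 + 10^+1.06 + 10^-1.05)
   = 1 / (1 + 11.482 + 0.089125) = 1/12.571 = 0.07955

α₂ = 0.0796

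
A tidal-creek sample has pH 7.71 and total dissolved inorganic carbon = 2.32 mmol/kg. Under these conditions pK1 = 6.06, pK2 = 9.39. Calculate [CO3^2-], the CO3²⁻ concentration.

α₂ = 1 / (1 + [H⁺]/K2 + [H⁺]²/(K1K2)) = 1 / (1 + 10^+1.68 + 10^+0.03)
   = 1 / (1 + 47.863 + 1.0715) = 1/49.935 = 0.02003
[CO3²⁻] = α₂ × DIC = 0.02003 × 2.32 = 0.0465 mmol/kg

[CO3²⁻] = 0.0465 mmol/kg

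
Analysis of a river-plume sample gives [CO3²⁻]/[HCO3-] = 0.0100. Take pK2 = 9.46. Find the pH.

pH = 7.46

From K2 = [H⁺][CO3²⁻]/[HCO3-]:  pH = pK2 + log₁₀([CO3²⁻]/[HCO3-])
log₁₀(0.0100) = -2.000
pH = 9.46 + (-2.000) = 7.46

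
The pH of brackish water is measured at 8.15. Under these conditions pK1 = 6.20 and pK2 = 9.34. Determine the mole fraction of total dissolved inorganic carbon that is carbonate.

α₂ = 0.0600

α₂ = 1 / (1 + [H⁺]/K2 + [H⁺]²/(K1K2)) = 1 / (1 + 10^+1.19 + 10^-0.76)
   = 1 / (1 + 15.488 + 0.17378) = 1/16.662 = 0.06002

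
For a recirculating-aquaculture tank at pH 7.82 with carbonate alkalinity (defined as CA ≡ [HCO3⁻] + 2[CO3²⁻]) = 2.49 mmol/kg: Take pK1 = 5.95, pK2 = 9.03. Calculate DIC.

CA = [HCO3⁻] + 2[CO3²⁻] = (α₁ + 2α₂)·DIC
At pH 7.82: [H⁺]/K1 = 10^-1.87 = 0.013490, K2/[H⁺] = 10^-1.21 = 0.061660
α₁ = 1/(1 + 0.013490 + 0.061660) = 1/1.0751 = 0.9301; α₂ = α₁·K2/[H⁺] = 0.05735
α₁ + 2α₂ = 1.0448
DIC = CA / (α₁ + 2α₂) = 2.49 / 1.0448 = 2.38 mmol/kg

DIC = 2.38 mmol/kg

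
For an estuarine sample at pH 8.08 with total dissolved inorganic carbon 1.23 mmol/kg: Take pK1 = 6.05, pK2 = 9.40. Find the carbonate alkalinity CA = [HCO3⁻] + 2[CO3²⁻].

CA = [HCO3⁻] + 2[CO3²⁻] = (α₁ + 2α₂)·DIC
At pH 8.08: [H⁺]/K1 = 10^-2.03 = 0.0093325, K2/[H⁺] = 10^-1.32 = 0.047863
α₁ = 1/(1 + 0.0093325 + 0.047863) = 1/1.0572 = 0.9459; α₂ = α₁·K2/[H⁺] = 0.04527
α₁ + 2α₂ = 1.0364
CA = 1.0364 × 1.23 = 1.27 mmol/kg

CA = 1.27 mmol/kg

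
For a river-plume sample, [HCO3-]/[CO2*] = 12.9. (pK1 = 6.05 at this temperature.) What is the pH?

pH = 7.16

From K1 = [H⁺][HCO3-]/[CO2*]:  pH = pK1 + log₁₀([HCO3-]/[CO2*])
log₁₀(12.9) = +1.111
pH = 6.05 + (+1.111) = 7.16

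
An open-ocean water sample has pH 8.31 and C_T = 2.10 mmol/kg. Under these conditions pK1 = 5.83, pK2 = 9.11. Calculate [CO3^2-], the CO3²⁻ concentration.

[CO3²⁻] = 0.286 mmol/kg

α₂ = 1 / (1 + [H⁺]/K2 + [H⁺]²/(K1K2)) = 1 / (1 + 10^+0.80 + 10^-1.68)
   = 1 / (1 + 6.3096 + 0.020893) = 1/7.3305 = 0.1364
[CO3²⁻] = α₂ × DIC = 0.1364 × 2.10 = 0.286 mmol/kg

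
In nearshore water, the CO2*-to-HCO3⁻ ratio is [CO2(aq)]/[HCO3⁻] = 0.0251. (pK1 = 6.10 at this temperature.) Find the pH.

From K1 = [H⁺][HCO3⁻]/[CO2(aq)]:  pH = pK1 − log₁₀([CO2(aq)]/[HCO3⁻])
log₁₀(0.0251) = -1.600
pH = 6.10 − (-1.600) = 7.70

pH = 7.70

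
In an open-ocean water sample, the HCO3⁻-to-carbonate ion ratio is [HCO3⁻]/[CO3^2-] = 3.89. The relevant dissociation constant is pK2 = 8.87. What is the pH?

pH = 8.28

From K2 = [H⁺][CO3^2-]/[HCO3⁻]:  pH = pK2 − log₁₀([HCO3⁻]/[CO3^2-])
log₁₀(3.89) = +0.590
pH = 8.87 − (+0.590) = 8.28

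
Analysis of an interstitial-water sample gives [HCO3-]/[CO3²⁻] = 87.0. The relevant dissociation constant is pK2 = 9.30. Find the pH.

From K2 = [H⁺][CO3²⁻]/[HCO3-]:  pH = pK2 − log₁₀([HCO3-]/[CO3²⁻])
log₁₀(87.0) = +1.940
pH = 9.30 − (+1.940) = 7.36

pH = 7.36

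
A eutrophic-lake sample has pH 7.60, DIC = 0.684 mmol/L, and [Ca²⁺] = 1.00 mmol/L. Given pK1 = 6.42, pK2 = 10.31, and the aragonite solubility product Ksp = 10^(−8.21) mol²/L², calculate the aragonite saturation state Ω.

α₂ = 1 / (1 + [H⁺]/K2 + [H⁺]²/(K1K2)) = 1 / (1 + 10^+2.71 + 10^+1.53)
   = 1 / (1 + 512.86 + 33.884) = 1/547.75 = 0.001826
[CO3²⁻] = α₂ × DIC = 0.001826 × 0.684 = 0.001249 mmol/L = 1.249 μmol/L
Ksp = 10^(−8.21) = 6.166×10^-9
Ω = [Ca²⁺][CO3²⁻]/Ksp = (1.00×10^-3)(1.249×10^-6) / 6.166×10^-9 = 0.203

Ω = 0.203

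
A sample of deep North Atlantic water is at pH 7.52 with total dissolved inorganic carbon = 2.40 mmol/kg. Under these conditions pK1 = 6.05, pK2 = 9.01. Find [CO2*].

[CO2*] = 0.0763 mmol/kg

α₀ = 1 / (1 + K1/[H⁺] + K1K2/[H⁺]²) = 1 / (1 + 10^+1.47 + 10^-0.02)
   = 1 / (1 + 29.512 + 0.95499) = 1/31.467 = 0.03178
[CO2*] = α₀ × DIC = 0.03178 × 2.40 = 0.0763 mmol/kg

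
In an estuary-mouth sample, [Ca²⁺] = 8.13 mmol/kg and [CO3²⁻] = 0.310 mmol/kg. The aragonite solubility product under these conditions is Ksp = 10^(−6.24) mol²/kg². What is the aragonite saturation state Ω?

Ksp = 10^(−6.24) = 5.754×10^-7
Ω = [Ca²⁺][CO3²⁻]/Ksp = (8.13×10^-3)(0.310×10^-3) / 5.754×10^-7 = 4.38

Ω = 4.38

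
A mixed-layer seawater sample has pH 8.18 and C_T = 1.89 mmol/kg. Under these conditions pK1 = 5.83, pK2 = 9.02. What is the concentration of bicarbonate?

α₁ = 1 / (1 + [H⁺]/K1 + K2/[H⁺]) = 1 / (1 + 10^-2.35 + 10^-0.84)
   = 1 / (1 + 0.0044668 + 0.14454) = 1/1.1490 = 0.8703
[HCO3⁻] = α₁ × DIC = 0.8703 × 1.89 = 1.64 mmol/kg

[HCO3⁻] = 1.64 mmol/kg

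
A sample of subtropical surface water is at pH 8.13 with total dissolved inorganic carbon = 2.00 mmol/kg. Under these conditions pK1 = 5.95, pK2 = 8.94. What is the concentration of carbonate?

[CO3²⁻] = 0.267 mmol/kg

α₂ = 1 / (1 + [H⁺]/K2 + [H⁺]²/(K1K2)) = 1 / (1 + 10^+0.81 + 10^-1.37)
   = 1 / (1 + 6.4565 + 0.042658) = 1/7.4992 = 0.1333
[CO3²⁻] = α₂ × DIC = 0.1333 × 2.00 = 0.267 mmol/kg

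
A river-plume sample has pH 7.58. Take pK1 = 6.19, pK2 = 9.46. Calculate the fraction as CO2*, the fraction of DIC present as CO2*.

α₀ = 0.0387

α₀ = 1 / (1 + K1/[H⁺] + K1K2/[H⁺]²) = 1 / (1 + 10^+1.39 + 10^-0.49)
   = 1 / (1 + 24.547 + 0.32359) = 1/25.871 = 0.03865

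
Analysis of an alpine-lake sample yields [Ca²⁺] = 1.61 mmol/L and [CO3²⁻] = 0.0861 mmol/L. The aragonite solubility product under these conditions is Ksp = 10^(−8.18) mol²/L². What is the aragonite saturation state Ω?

Ω = 21.0

Ksp = 10^(−8.18) = 6.607×10^-9
Ω = [Ca²⁺][CO3²⁻]/Ksp = (1.61×10^-3)(0.0861×10^-3) / 6.607×10^-9 = 21.0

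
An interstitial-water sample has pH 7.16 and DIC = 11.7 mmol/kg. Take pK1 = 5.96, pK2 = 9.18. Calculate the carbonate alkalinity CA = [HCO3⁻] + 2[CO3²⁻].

CA = [HCO3⁻] + 2[CO3²⁻] = (α₁ + 2α₂)·DIC
At pH 7.16: [H⁺]/K1 = 10^-1.20 = 0.063096, K2/[H⁺] = 10^-2.02 = 0.0095499
α₁ = 1/(1 + 0.063096 + 0.0095499) = 1/1.0726 = 0.9323; α₂ = α₁·K2/[H⁺] = 0.008903
α₁ + 2α₂ = 0.9501
CA = 0.9501 × 11.7 = 11.1 mmol/kg

CA = 11.1 mmol/kg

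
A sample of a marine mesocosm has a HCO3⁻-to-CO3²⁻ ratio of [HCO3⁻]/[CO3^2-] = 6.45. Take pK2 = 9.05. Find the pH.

From K2 = [H⁺][CO3^2-]/[HCO3⁻]:  pH = pK2 − log₁₀([HCO3⁻]/[CO3^2-])
log₁₀(6.45) = +0.810
pH = 9.05 − (+0.810) = 8.24

pH = 8.24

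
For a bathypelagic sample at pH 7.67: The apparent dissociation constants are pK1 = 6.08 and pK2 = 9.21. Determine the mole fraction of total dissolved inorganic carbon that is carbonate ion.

α₂ = 1 / (1 + [H⁺]/K2 + [H⁺]²/(K1K2)) = 1 / (1 + 10^+1.54 + 10^-0.05)
   = 1 / (1 + 34.674 + 0.89125) = 1/36.565 = 0.02735

α₂ = 0.0273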